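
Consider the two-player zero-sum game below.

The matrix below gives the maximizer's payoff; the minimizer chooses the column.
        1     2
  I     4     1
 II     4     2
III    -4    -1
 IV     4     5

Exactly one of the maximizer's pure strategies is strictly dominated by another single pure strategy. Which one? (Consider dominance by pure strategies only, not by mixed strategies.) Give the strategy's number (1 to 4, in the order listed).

Compare III with I: 4 > -4, 1 > -1.
So I strictly dominates III for the maximizer; III is strictly dominated.

3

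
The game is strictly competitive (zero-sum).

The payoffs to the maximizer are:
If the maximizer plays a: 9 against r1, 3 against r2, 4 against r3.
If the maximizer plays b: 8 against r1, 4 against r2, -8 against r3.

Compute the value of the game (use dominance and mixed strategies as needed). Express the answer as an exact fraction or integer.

Column r1 is strictly dominated by r2 for the minimizer (it gives the maximizer more in every row).
The remaining 2×2 game on (a, b) × (r2, r3) has no saddle point. Let the maximizer play a with probability p; indifference gives 3p + 4(1−p) = 4p − 8(1−p), so p = 12/13.
Similarly the minimizer's optimal q on r2 is 12/13, and the value is 3·(12/13) + (4)·(1/13) = 40/13.

40/13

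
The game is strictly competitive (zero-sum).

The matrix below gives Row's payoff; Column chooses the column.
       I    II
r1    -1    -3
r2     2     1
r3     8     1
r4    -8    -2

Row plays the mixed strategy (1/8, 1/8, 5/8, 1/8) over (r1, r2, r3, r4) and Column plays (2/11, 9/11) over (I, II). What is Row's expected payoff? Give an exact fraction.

75/88

Against (2/11, 9/11), each row's expected payoff is r1: -29/11; r2: 13/11; r3: 25/11; r4: -34/11.
Taking the (1/8, 1/8, 5/8, 1/8)-weighted average: (1/8)·(-29/11) + (1/8)·(13/11) + (5/8)·(25/11) + (1/8)·(-34/11) = 75/88.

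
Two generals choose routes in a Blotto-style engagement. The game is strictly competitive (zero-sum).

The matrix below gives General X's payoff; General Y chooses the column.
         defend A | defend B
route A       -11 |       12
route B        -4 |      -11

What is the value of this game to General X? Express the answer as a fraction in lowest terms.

-169/30

Row minima are -11 and -11, so General X's maximin is -11; column maxima are -4 and 12, so General Y's minimax is -4. These differ, so the equilibrium is in mixed strategies.
Let General X play route A with probability p. General Y is indifferent when −11p − 4(1−p) = 12p − 11(1−p), giving p = 7/30.
Let General Y play defend A with probability q. General X is indifferent when −11q + 12(1−q) = −4q − 11(1−q), giving q = 23/30.
The value is -11·(23/30) + (12)·(7/30) = -169/30.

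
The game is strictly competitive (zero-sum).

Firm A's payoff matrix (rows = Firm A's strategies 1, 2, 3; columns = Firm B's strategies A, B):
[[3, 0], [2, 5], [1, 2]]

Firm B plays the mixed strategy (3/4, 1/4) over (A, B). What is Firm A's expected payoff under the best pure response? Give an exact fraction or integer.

11/4

1: (3)·(3/4) + (0)·(1/4) = 9/4.
2: (2)·(3/4) + (5)·(1/4) = 11/4.
3: (1)·(3/4) + (2)·(1/4) = 5/4.
The best pure response is 2 with expected payoff 11/4.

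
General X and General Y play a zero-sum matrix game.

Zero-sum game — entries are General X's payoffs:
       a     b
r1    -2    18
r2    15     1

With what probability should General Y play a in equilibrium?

1/2

Row minima are -2 and 1, so General X's maximin is 1; column maxima are 15 and 18, so General Y's minimax is 15. These differ, so the equilibrium is in mixed strategies.
Let General Y play a with probability q. General X is indifferent when −2q + 18(1−q) = 15q + (1−q), giving q = 1/2.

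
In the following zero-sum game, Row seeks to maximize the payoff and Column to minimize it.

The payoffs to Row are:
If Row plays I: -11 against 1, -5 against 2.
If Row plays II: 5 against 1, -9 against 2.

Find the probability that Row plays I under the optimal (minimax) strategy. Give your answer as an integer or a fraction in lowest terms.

7/10

Row minima are -11 and -9, so Row's maximin is -9; column maxima are 5 and -5, so Column's minimax is -5. These differ, so the equilibrium is in mixed strategies.
Let Row play I with probability p. Column is indifferent when −11p + 5(1−p) = −5p − 9(1−p), giving p = 7/10.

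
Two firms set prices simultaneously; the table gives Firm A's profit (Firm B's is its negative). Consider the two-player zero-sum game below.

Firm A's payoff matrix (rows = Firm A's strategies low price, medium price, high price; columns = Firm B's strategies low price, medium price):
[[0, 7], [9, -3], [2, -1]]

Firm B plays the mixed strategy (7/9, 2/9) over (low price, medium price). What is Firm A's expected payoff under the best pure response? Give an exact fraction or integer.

low price: (0)·(7/9) + (7)·(2/9) = 14/9.
medium price: (9)·(7/9) + (-3)·(2/9) = 19/3.
high price: (2)·(7/9) + (-1)·(2/9) = 4/3.
The best pure response is medium price with expected payoff 19/3.

19/3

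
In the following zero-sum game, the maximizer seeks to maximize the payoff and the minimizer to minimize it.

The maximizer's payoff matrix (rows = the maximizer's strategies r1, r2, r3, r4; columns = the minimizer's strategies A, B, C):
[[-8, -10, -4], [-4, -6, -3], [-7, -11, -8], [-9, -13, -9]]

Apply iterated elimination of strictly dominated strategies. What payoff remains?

Column C is strictly dominated by B for the minimizer (-10<-4, -6<-3, -11<-8, -13<-9); eliminate C.
Row r1 is strictly dominated by row r2 (-4>-8, -6>-10); eliminate r1.
Row r4 is strictly dominated by row r2 (-4>-9, -6>-13); eliminate r4.
Column A is strictly dominated by B for the minimizer (-6<-4, -11<-7); eliminate A.
Row r3 is strictly dominated by row r2 (-6>-11); eliminate r3.
Only (r2, B) remains, with payoff -6.

-6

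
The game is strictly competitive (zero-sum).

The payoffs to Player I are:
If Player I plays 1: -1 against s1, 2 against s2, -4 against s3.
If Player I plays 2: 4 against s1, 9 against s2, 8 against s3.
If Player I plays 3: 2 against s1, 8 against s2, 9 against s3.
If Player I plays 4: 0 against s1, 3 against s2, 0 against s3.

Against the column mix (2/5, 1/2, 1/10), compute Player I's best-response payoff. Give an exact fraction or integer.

69/10

1: (-1)·(2/5) + (2)·(1/2) + (-4)·(1/10) = 1/5.
2: (4)·(2/5) + (9)·(1/2) + (8)·(1/10) = 69/10.
3: (2)·(2/5) + (8)·(1/2) + (9)·(1/10) = 57/10.
4: (0)·(2/5) + (3)·(1/2) + (0)·(1/10) = 3/2.
The best pure response is 2 with expected payoff 69/10.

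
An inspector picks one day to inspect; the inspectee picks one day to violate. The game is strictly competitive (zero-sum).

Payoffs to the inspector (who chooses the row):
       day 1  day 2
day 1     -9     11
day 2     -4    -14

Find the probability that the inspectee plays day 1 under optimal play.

Row minima are -9 and -14, so the inspector's maximin is -9; column maxima are -4 and 11, so the inspectee's minimax is -4. These differ, so the equilibrium is in mixed strategies.
Let the inspectee play day 1 with probability q. The inspector is indifferent when −9q + 11(1−q) = −4q − 14(1−q), giving q = 5/6.

5/6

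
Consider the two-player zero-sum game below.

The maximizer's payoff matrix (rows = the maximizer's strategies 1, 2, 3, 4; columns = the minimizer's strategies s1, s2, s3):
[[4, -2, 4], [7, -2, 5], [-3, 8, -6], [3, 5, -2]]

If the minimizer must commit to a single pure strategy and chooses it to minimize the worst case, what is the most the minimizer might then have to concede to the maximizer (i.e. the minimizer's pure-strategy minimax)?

The worst case (largest entry) in each column is s1: 7, s2: 8, s3: 5.
The best (smallest) of these is 5.

5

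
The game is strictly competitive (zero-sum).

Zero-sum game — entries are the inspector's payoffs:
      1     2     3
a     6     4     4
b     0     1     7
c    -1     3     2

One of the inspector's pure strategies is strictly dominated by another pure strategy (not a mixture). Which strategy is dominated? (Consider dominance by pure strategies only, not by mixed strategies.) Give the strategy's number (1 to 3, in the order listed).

3

Compare c with a: 6 > -1, 4 > 3, 4 > 2.
So a strictly dominates c for the inspector; c is strictly dominated.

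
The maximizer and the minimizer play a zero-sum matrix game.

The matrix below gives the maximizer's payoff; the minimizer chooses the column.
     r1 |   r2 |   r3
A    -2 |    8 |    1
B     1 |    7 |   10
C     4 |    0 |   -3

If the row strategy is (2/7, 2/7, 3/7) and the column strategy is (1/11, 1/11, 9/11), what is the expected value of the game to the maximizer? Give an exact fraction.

Against (1/11, 1/11, 9/11), each row's expected payoff is A: 15/11; B: 98/11; C: -23/11.
Taking the (2/7, 2/7, 3/7)-weighted average: (2/7)·(15/11) + (2/7)·(98/11) + (3/7)·(-23/11) = 157/77.

157/77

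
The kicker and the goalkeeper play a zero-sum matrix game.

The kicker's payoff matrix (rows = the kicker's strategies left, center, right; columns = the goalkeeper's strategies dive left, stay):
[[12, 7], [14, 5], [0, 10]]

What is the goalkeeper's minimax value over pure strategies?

The worst case (largest entry) in each column is dive left: 14, stay: 10.
The best (smallest) of these is 10.

10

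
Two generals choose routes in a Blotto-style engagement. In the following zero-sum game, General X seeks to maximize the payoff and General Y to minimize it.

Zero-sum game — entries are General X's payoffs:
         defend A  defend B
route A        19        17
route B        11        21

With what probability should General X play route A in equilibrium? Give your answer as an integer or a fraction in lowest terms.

5/6

Row minima are 17 and 11, so General X's maximin is 17; column maxima are 19 and 21, so General Y's minimax is 19. These differ, so the equilibrium is in mixed strategies.
Let General X play route A with probability p. General Y is indifferent when 19p + 11(1−p) = 17p + 21(1−p), giving p = 5/6.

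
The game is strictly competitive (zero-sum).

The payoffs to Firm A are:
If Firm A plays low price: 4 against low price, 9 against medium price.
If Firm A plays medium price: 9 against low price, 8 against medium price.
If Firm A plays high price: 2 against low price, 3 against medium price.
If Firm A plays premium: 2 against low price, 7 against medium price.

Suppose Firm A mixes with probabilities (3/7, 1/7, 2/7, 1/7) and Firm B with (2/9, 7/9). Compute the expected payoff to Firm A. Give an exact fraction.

Against (2/9, 7/9), each row's expected payoff is low price: 71/9; medium price: 74/9; high price: 25/9; premium: 53/9.
Taking the (3/7, 1/7, 2/7, 1/7)-weighted average: (3/7)·(71/9) + (1/7)·(74/9) + (2/7)·(25/9) + (1/7)·(53/9) = 130/21.

130/21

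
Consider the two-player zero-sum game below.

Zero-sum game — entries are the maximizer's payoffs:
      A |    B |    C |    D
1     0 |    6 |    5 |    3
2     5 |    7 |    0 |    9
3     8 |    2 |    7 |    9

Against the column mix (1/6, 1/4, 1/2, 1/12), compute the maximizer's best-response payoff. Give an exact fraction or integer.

1: (0)·(1/6) + (6)·(1/4) + (5)·(1/2) + (3)·(1/12) = 17/4.
2: (5)·(1/6) + (7)·(1/4) + (0)·(1/2) + (9)·(1/12) = 10/3.
3: (8)·(1/6) + (2)·(1/4) + (7)·(1/2) + (9)·(1/12) = 73/12.
The best pure response is 3 with expected payoff 73/12.

73/12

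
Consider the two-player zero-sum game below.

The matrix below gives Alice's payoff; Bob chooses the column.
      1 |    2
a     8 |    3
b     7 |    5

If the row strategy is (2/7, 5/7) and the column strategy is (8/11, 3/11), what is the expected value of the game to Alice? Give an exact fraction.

Against (8/11, 3/11), each row's expected payoff is a: 73/11; b: 71/11.
Taking the (2/7, 5/7)-weighted average: (2/7)·(73/11) + (5/7)·(71/11) = 501/77.

501/77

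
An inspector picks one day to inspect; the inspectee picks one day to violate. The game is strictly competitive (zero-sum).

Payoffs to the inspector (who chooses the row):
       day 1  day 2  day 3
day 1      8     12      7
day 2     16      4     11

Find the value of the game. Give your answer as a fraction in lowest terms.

26/3

Column day 1 is strictly dominated by day 3 for the inspectee (it gives the inspector more in every row).
The remaining 2×2 game on (day 1, day 2) × (day 2, day 3) has no saddle point. Let the inspector play day 1 with probability p; indifference gives 12p + 4(1−p) = 7p + 11(1−p), so p = 7/12.
Similarly the inspectee's optimal q on day 2 is 1/3, and the value is 12·(1/3) + (7)·(2/3) = 26/3.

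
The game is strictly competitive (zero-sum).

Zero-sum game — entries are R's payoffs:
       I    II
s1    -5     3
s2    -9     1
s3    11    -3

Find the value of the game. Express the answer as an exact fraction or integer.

Row s2 is strictly dominated by row s1, so R never plays it.
The remaining 2×2 game on (s1, s3) × (I, II) has no saddle point. Let R play s1 with probability p; indifference gives −5p + 11(1−p) = 3p − 3(1−p), so p = 7/11.
Similarly C's optimal q on I is 3/11, and the value is -5·(3/11) + (3)·(8/11) = 9/11.

9/11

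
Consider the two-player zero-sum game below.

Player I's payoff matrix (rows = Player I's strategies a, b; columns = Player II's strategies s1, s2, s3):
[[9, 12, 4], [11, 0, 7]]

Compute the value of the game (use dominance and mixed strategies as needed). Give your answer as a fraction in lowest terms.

28/5

Column s1 is strictly dominated by s3 for Player II (it gives Player I more in every row).
The remaining 2×2 game on (a, b) × (s2, s3) has no saddle point. Let Player I play a with probability p; indifference gives 12p = 4p + 7(1−p), so p = 7/15.
Similarly Player II's optimal q on s2 is 1/5, and the value is 12·(1/5) + (4)·(4/5) = 28/5.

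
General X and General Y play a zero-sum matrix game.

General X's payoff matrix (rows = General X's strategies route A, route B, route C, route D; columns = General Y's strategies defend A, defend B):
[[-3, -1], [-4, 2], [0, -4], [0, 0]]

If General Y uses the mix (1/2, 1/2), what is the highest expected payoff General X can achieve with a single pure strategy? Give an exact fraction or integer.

0

route A: (-3)·(1/2) + (-1)·(1/2) = -2.
route B: (-4)·(1/2) + (2)·(1/2) = -1.
route C: (0)·(1/2) + (-4)·(1/2) = -2.
route D: (0)·(1/2) + (0)·(1/2) = 0.
The best pure response is route D with expected payoff 0.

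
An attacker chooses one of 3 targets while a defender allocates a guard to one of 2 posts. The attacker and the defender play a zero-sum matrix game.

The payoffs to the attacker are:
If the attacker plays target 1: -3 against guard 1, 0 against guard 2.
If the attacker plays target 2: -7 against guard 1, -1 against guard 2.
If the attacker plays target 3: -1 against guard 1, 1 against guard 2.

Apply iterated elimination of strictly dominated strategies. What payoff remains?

-1

Column guard 2 is strictly dominated by guard 1 for the defender (-3<0, -7<-1, -1<1); eliminate guard 2.
Row target 2 is strictly dominated by row target 1 (-3>-7); eliminate target 2.
Row target 1 is strictly dominated by row target 3 (-1>-3); eliminate target 1.
Only (target 3, guard 1) remains, with payoff -1.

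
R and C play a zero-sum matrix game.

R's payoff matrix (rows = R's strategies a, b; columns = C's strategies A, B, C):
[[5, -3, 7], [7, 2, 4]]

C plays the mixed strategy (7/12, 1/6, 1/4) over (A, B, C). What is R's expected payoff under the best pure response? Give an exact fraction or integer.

a: (5)·(7/12) + (-3)·(1/6) + (7)·(1/4) = 25/6.
b: (7)·(7/12) + (2)·(1/6) + (4)·(1/4) = 65/12.
The best pure response is b with expected payoff 65/12.

65/12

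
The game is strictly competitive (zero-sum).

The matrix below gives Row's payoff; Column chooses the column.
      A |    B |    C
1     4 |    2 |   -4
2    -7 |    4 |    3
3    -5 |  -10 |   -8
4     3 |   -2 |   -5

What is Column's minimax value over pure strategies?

3

The worst case (largest entry) in each column is A: 4, B: 4, C: 3.
The best (smallest) of these is 3.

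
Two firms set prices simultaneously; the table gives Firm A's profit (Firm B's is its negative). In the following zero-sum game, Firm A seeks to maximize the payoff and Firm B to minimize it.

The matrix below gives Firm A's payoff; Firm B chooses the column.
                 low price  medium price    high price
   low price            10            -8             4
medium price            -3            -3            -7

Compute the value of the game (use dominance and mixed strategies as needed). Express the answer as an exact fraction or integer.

Column low price is strictly dominated by high price for Firm B (it gives Firm A more in every row).
The remaining 2×2 game on (low price, medium price) × (medium price, high price) has no saddle point. Let Firm A play low price with probability p; indifference gives −8p − 3(1−p) = 4p − 7(1−p), so p = 1/4.
Similarly Firm B's optimal q on medium price is 11/16, and the value is -8·(11/16) + (4)·(5/16) = -17/4.

-17/4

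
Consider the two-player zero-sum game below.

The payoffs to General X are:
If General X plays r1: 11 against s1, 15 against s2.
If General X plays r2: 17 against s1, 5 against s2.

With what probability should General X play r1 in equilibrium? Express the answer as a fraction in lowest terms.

Row minima are 11 and 5, so General X's maximin is 11; column maxima are 17 and 15, so General Y's minimax is 15. These differ, so the equilibrium is in mixed strategies.
Let General X play r1 with probability p. General Y is indifferent when 11p + 17(1−p) = 15p + 5(1−p), giving p = 3/4.

3/4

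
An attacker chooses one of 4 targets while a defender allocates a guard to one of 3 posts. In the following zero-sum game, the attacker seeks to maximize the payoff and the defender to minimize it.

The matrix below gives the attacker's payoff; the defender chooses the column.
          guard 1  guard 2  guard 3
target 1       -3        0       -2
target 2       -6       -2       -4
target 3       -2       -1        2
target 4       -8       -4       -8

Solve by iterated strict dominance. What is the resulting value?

-2

Column guard 2 is strictly dominated by guard 1 for the defender (-3<0, -6<-2, -2<-1, -8<-4); eliminate guard 2.
Row target 2 is strictly dominated by row target 1 (-3>-6, -2>-4); eliminate target 2.
Row target 4 is strictly dominated by row target 1 (-3>-8, -2>-8); eliminate target 4.
Row target 1 is strictly dominated by row target 3 (-2>-3, 2>-2); eliminate target 1.
Column guard 3 is strictly dominated by guard 1 for the defender (-2<2); eliminate guard 3.
Only (target 3, guard 1) remains, with payoff -2.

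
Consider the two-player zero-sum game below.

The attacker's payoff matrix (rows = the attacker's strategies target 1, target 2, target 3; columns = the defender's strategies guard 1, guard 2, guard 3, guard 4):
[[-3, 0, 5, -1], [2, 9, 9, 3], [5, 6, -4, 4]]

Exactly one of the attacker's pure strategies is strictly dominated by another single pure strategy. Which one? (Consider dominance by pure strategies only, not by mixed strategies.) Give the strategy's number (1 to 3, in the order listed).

1

Compare target 1 with target 2: 2 > -3, 9 > 0, 9 > 5, 3 > -1.
So target 2 strictly dominates target 1 for the attacker; target 1 is strictly dominated.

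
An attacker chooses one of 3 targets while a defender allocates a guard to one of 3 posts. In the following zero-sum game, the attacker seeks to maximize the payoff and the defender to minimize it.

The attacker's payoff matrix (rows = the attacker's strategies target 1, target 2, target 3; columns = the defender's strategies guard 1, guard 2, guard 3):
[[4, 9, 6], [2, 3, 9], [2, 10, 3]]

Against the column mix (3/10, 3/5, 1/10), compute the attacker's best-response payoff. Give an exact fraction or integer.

36/5

target 1: (4)·(3/10) + (9)·(3/5) + (6)·(1/10) = 36/5.
target 2: (2)·(3/10) + (3)·(3/5) + (9)·(1/10) = 33/10.
target 3: (2)·(3/10) + (10)·(3/5) + (3)·(1/10) = 69/10.
The best pure response is target 1 with expected payoff 36/5.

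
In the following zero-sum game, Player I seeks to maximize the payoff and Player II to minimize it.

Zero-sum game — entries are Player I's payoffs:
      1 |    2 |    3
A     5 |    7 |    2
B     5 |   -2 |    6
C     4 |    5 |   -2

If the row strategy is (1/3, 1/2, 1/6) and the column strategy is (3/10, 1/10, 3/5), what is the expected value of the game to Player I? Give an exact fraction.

Against (3/10, 1/10, 3/5), each row's expected payoff is A: 17/5; B: 49/10; C: 1/2.
Taking the (1/3, 1/2, 1/6)-weighted average: (1/3)·(17/5) + (1/2)·(49/10) + (1/6)·(1/2) = 11/3.

11/3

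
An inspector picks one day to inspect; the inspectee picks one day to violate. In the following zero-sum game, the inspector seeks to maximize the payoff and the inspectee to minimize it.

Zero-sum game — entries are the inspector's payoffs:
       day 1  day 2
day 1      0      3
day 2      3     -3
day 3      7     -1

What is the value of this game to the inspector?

Row day 2 is strictly dominated by row day 3, so the inspector never plays it.
The remaining 2×2 game on (day 1, day 3) × (day 1, day 2) has no saddle point. Let the inspector play day 1 with probability p; indifference gives 7(1−p) = 3p − (1−p), so p = 8/11.
Similarly the inspectee's optimal q on day 1 is 4/11, and the value is 0·(4/11) + (3)·(7/11) = 21/11.

21/11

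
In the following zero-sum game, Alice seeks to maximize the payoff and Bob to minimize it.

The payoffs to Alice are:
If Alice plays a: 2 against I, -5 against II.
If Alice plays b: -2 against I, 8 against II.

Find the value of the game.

6/17

Row minima are -5 and -2, so Alice's maximin is -2; column maxima are 2 and 8, so Bob's minimax is 2. These differ, so the equilibrium is in mixed strategies.
Let Alice play a with probability p. Bob is indifferent when 2p − 2(1−p) = −5p + 8(1−p), giving p = 10/17.
Let Bob play I with probability q. Alice is indifferent when 2q − 5(1−q) = −2q + 8(1−q), giving q = 13/17.
The value is 2·(13/17) + (-5)·(4/17) = 6/17.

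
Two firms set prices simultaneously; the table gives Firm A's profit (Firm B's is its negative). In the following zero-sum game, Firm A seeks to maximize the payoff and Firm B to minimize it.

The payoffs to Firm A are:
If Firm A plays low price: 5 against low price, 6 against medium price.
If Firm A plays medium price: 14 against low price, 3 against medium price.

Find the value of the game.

Row minima are 5 and 3, so Firm A's maximin is 5; column maxima are 14 and 6, so Firm B's minimax is 6. These differ, so the equilibrium is in mixed strategies.
Let Firm A play low price with probability p. Firm B is indifferent when 5p + 14(1−p) = 6p + 3(1−p), giving p = 11/12.
Let Firm B play low price with probability q. Firm A is indifferent when 5q + 6(1−q) = 14q + 3(1−q), giving q = 1/4.
The value is 5·(1/4) + (6)·(3/4) = 23/4.

23/4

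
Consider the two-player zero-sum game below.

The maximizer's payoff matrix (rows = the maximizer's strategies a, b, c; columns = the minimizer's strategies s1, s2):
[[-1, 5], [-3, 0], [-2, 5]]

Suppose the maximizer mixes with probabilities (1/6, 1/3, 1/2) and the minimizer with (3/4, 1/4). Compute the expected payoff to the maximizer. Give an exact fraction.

-19/24

Against (3/4, 1/4), each row's expected payoff is a: 1/2; b: -9/4; c: -1/4.
Taking the (1/6, 1/3, 1/2)-weighted average: (1/6)·(1/2) + (1/3)·(-9/4) + (1/2)·(-1/4) = -19/24.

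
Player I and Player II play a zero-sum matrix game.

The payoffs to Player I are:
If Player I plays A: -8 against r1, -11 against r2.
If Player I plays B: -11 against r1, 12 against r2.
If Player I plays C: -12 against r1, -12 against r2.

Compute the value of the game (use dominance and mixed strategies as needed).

Row C is strictly dominated by row A, so Player I never plays it.
The remaining 2×2 game on (A, B) × (r1, r2) has no saddle point. Let Player I play A with probability p; indifference gives −8p − 11(1−p) = −11p + 12(1−p), so p = 23/26.
Similarly Player II's optimal q on r1 is 23/26, and the value is -8·(23/26) + (-11)·(3/26) = -217/26.

-217/26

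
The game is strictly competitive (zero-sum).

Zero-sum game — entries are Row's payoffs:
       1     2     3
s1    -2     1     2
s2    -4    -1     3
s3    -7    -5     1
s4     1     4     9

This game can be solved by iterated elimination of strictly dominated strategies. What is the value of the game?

Row s1 is strictly dominated by row s4 (1>-2, 4>1, 9>2); eliminate s1.
Column 2 is strictly dominated by 1 for Column (-4<-1, -7<-5, 1<4); eliminate 2.
Column 3 is strictly dominated by 1 for Column (-4<3, -7<1, 1<9); eliminate 3.
Row s3 is strictly dominated by row s2 (-4>-7); eliminate s3.
Row s2 is strictly dominated by row s4 (1>-4); eliminate s2.
Only (s4, 1) remains, with payoff 1.

1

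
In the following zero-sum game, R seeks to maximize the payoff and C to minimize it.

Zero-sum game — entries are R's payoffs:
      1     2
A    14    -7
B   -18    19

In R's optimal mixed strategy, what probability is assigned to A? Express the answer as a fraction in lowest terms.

Row minima are -7 and -18, so R's maximin is -7; column maxima are 14 and 19, so C's minimax is 14. These differ, so the equilibrium is in mixed strategies.
Let R play A with probability p. C is indifferent when 14p − 18(1−p) = −7p + 19(1−p), giving p = 37/58.

37/58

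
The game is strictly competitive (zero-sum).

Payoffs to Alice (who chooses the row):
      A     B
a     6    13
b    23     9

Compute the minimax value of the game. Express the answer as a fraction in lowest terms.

35/3

Row minima are 6 and 9, so Alice's maximin is 9; column maxima are 23 and 13, so Bob's minimax is 13. These differ, so the equilibrium is in mixed strategies.
Let Alice play a with probability p. Bob is indifferent when 6p + 23(1−p) = 13p + 9(1−p), giving p = 2/3.
Let Bob play A with probability q. Alice is indifferent when 6q + 13(1−q) = 23q + 9(1−q), giving q = 4/21.
The value is 6·(4/21) + (13)·(17/21) = 35/3.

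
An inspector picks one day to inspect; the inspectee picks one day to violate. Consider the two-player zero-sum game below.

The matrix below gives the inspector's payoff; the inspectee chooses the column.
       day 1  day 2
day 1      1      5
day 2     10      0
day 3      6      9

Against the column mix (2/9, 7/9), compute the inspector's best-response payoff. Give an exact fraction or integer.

25/3

day 1: (1)·(2/9) + (5)·(7/9) = 37/9.
day 2: (10)·(2/9) + (0)·(7/9) = 20/9.
day 3: (6)·(2/9) + (9)·(7/9) = 25/3.
The best pure response is day 3 with expected payoff 25/3.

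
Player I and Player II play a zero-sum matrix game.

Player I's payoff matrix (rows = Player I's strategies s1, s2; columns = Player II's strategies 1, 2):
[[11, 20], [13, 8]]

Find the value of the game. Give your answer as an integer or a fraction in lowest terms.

86/7

Row minima are 11 and 8, so Player I's maximin is 11; column maxima are 13 and 20, so Player II's minimax is 13. These differ, so the equilibrium is in mixed strategies.
Let Player I play s1 with probability p. Player II is indifferent when 11p + 13(1−p) = 20p + 8(1−p), giving p = 5/14.
Let Player II play 1 with probability q. Player I is indifferent when 11q + 20(1−q) = 13q + 8(1−q), giving q = 6/7.
The value is 11·(6/7) + (20)·(1/7) = 86/7.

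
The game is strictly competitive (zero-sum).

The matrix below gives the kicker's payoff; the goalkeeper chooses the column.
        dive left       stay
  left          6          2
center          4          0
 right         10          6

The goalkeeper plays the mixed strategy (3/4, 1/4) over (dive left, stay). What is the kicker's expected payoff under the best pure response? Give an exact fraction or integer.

left: (6)·(3/4) + (2)·(1/4) = 5.
center: (4)·(3/4) + (0)·(1/4) = 3.
right: (10)·(3/4) + (6)·(1/4) = 9.
The best pure response is right with expected payoff 9.

9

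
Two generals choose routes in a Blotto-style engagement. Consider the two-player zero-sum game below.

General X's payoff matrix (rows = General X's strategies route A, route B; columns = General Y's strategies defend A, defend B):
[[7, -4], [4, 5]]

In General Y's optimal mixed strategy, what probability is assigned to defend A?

Row minima are -4 and 4, so General X's maximin is 4; column maxima are 7 and 5, so General Y's minimax is 5. These differ, so the equilibrium is in mixed strategies.
Let General Y play defend A with probability q. General X is indifferent when 7q − 4(1−q) = 4q + 5(1−q), giving q = 3/4.

3/4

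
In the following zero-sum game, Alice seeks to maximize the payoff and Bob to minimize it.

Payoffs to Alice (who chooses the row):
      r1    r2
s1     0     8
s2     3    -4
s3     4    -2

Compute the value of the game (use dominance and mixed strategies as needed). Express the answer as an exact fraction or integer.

Row s2 is strictly dominated by row s3, so Alice never plays it.
The remaining 2×2 game on (s1, s3) × (r1, r2) has no saddle point. Let Alice play s1 with probability p; indifference gives 4(1−p) = 8p − 2(1−p), so p = 3/7.
Similarly Bob's optimal q on r1 is 5/7, and the value is 0·(5/7) + (8)·(2/7) = 16/7.

16/7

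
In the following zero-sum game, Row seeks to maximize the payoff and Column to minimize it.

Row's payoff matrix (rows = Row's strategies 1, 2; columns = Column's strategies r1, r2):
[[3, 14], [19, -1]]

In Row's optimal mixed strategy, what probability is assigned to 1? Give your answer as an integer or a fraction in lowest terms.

20/31

Row minima are 3 and -1, so Row's maximin is 3; column maxima are 19 and 14, so Column's minimax is 14. These differ, so the equilibrium is in mixed strategies.
Let Row play 1 with probability p. Column is indifferent when 3p + 19(1−p) = 14p − (1−p), giving p = 20/31.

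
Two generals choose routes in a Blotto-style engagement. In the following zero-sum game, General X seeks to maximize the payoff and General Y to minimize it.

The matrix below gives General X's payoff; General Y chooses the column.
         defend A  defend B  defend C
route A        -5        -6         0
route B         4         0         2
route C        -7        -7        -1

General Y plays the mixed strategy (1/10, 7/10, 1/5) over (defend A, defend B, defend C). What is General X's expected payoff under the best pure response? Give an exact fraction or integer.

route A: (-5)·(1/10) + (-6)·(7/10) + (0)·(1/5) = -47/10.
route B: (4)·(1/10) + (0)·(7/10) + (2)·(1/5) = 4/5.
route C: (-7)·(1/10) + (-7)·(7/10) + (-1)·(1/5) = -29/5.
The best pure response is route B with expected payoff 4/5.

4/5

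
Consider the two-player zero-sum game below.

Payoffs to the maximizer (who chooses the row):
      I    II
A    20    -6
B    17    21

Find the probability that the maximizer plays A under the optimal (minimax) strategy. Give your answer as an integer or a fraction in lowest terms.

Row minima are -6 and 17, so the maximizer's maximin is 17; column maxima are 20 and 21, so the minimizer's minimax is 20. These differ, so the equilibrium is in mixed strategies.
Let the maximizer play A with probability p. The minimizer is indifferent when 20p + 17(1−p) = −6p + 21(1−p), giving p = 2/15.

2/15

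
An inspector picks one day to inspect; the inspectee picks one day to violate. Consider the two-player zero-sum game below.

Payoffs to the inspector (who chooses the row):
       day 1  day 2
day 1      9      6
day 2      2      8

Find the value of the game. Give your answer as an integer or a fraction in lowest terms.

Row minima are 6 and 2, so the inspector's maximin is 6; column maxima are 9 and 8, so the inspectee's minimax is 8. These differ, so the equilibrium is in mixed strategies.
Let the inspector play day 1 with probability p. The inspectee is indifferent when 9p + 2(1−p) = 6p + 8(1−p), giving p = 2/3.
Let the inspectee play day 1 with probability q. The inspector is indifferent when 9q + 6(1−q) = 2q + 8(1−q), giving q = 2/9.
The value is 9·(2/9) + (6)·(7/9) = 20/3.

20/3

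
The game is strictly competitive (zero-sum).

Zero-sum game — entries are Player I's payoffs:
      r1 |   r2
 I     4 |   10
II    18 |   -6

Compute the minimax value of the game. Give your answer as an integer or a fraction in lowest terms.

34/5

Row minima are 4 and -6, so Player I's maximin is 4; column maxima are 18 and 10, so Player II's minimax is 10. These differ, so the equilibrium is in mixed strategies.
Let Player I play I with probability p. Player II is indifferent when 4p + 18(1−p) = 10p − 6(1−p), giving p = 4/5.
Let Player II play r1 with probability q. Player I is indifferent when 4q + 10(1−q) = 18q − 6(1−q), giving q = 8/15.
The value is 4·(8/15) + (10)·(7/15) = 34/5.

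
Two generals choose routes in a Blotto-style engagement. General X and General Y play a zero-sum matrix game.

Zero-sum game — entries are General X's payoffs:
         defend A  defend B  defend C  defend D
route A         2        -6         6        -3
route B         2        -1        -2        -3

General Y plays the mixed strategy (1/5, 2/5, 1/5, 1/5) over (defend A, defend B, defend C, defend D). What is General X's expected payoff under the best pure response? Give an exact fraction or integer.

-1

route A: (2)·(1/5) + (-6)·(2/5) + (6)·(1/5) + (-3)·(1/5) = -7/5.
route B: (2)·(1/5) + (-1)·(2/5) + (-2)·(1/5) + (-3)·(1/5) = -1.
The best pure response is route B with expected payoff -1.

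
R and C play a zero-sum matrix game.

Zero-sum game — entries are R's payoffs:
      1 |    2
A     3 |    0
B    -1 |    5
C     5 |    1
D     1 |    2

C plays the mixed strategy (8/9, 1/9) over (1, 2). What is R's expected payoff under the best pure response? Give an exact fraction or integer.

41/9

A: (3)·(8/9) + (0)·(1/9) = 8/3.
B: (-1)·(8/9) + (5)·(1/9) = -1/3.
C: (5)·(8/9) + (1)·(1/9) = 41/9.
D: (1)·(8/9) + (2)·(1/9) = 10/9.
The best pure response is C with expected payoff 41/9.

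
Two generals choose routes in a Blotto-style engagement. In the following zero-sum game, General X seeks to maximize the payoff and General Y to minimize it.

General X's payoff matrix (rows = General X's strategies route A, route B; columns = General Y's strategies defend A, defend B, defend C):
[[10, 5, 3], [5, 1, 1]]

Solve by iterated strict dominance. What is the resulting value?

3

Column defend A is strictly dominated by defend B for General Y (5<10, 1<5); eliminate defend A.
Row route B is strictly dominated by row route A (5>1, 3>1); eliminate route B.
Column defend B is strictly dominated by defend C for General Y (3<5); eliminate defend B.
Only (route A, defend C) remains, with payoff 3.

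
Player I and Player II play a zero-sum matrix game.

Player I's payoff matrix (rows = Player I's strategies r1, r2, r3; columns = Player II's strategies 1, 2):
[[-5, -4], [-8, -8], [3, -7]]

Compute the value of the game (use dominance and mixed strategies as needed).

-47/11

Row r2 is strictly dominated by row r1, so Player I never plays it.
The remaining 2×2 game on (r1, r3) × (1, 2) has no saddle point. Let Player I play r1 with probability p; indifference gives −5p + 3(1−p) = −4p − 7(1−p), so p = 10/11.
Similarly Player II's optimal q on 1 is 3/11, and the value is -5·(3/11) + (-4)·(8/11) = -47/11.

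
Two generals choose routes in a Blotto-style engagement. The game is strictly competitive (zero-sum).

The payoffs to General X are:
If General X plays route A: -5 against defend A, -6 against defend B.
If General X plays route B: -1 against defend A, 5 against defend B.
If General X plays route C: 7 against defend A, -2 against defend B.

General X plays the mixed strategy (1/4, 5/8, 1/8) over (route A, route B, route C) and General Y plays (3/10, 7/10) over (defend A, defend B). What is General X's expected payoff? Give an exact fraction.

53/80

Against (3/10, 7/10), each row's expected payoff is route A: -57/10; route B: 16/5; route C: 7/10.
Taking the (1/4, 5/8, 1/8)-weighted average: (1/4)·(-57/10) + (5/8)·(16/5) + (1/8)·(7/10) = 53/80.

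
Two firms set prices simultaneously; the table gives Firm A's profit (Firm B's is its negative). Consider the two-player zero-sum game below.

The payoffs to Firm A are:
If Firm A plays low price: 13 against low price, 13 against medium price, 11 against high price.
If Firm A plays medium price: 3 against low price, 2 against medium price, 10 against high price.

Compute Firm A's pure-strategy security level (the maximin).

The worst-case payoff for each row is low price: 11, medium price: 2.
The best of these is 11.

11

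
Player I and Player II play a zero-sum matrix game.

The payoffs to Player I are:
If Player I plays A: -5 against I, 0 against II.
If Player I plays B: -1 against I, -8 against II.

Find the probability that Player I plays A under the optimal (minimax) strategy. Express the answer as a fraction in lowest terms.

Row minima are -5 and -8, so Player I's maximin is -5; column maxima are -1 and 0, so Player II's minimax is -1. These differ, so the equilibrium is in mixed strategies.
Let Player I play A with probability p. Player II is indifferent when −5p − (1−p) = −8(1−p), giving p = 7/12.

7/12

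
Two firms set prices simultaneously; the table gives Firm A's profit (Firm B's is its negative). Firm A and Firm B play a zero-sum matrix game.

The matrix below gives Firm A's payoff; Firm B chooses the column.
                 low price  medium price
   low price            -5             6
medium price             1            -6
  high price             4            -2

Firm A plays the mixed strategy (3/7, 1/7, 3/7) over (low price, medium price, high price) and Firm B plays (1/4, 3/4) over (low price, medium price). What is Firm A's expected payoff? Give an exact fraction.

4/7

Against (1/4, 3/4), each row's expected payoff is low price: 13/4; medium price: -17/4; high price: -1/2.
Taking the (3/7, 1/7, 3/7)-weighted average: (3/7)·(13/4) + (1/7)·(-17/4) + (3/7)·(-1/2) = 4/7.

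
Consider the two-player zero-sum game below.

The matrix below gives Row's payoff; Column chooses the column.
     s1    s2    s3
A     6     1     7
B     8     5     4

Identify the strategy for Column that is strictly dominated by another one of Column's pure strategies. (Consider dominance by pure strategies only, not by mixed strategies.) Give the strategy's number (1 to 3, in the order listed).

1

Column prefers columns that give Row less. Compare s1 with s2: 1 < 6, 5 < 8.
So s2 strictly dominates s1 for Column; s1 is strictly dominated.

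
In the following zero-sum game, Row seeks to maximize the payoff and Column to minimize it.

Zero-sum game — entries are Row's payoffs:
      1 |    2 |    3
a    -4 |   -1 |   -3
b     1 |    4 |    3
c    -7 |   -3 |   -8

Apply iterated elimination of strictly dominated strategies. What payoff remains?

1

Row a is strictly dominated by row b (1>-4, 4>-1, 3>-3); eliminate a.
Row c is strictly dominated by row b (1>-7, 4>-3, 3>-8); eliminate c.
Column 2 is strictly dominated by 1 for Column (1<4); eliminate 2.
Column 3 is strictly dominated by 1 for Column (1<3); eliminate 3.
Only (b, 1) remains, with payoff 1.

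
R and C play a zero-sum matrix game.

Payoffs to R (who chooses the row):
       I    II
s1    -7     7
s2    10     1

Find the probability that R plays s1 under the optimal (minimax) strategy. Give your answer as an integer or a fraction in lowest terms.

9/23

Row minima are -7 and 1, so R's maximin is 1; column maxima are 10 and 7, so C's minimax is 7. These differ, so the equilibrium is in mixed strategies.
Let R play s1 with probability p. C is indifferent when −7p + 10(1−p) = 7p + (1−p), giving p = 9/23.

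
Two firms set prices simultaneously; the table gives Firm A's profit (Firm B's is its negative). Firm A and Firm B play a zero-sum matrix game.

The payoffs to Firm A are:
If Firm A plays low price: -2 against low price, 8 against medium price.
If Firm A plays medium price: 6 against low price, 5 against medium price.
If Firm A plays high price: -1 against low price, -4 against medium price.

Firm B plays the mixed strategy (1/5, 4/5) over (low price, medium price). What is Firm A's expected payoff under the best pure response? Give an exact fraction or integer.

low price: (-2)·(1/5) + (8)·(4/5) = 6.
medium price: (6)·(1/5) + (5)·(4/5) = 26/5.
high price: (-1)·(1/5) + (-4)·(4/5) = -17/5.
The best pure response is low price with expected payoff 6.

6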